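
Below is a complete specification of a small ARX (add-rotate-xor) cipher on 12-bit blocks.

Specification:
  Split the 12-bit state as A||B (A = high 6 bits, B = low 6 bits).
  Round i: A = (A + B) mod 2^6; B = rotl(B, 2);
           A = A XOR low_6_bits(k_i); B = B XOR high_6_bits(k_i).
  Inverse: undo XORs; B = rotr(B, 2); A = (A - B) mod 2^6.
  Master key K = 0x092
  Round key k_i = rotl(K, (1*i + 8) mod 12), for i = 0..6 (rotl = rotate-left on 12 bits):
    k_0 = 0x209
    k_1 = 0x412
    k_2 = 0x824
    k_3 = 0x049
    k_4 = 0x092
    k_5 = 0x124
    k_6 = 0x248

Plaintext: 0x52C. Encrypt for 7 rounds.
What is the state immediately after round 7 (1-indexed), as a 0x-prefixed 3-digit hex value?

s_0 = plaintext = 0x52C
s_1 = Round(s_0, k_0) = 0x27A
s_2 = Round(s_1, k_1) = 0x47B
s_3 = Round(s_2, k_2) = 0xA0F
s_4 = Round(s_3, k_3) = 0xFBD
s_5 = Round(s_4, k_4) = 0xA75
s_6 = Round(s_5, k_5) = 0xE93
s_7 = Round(s_6, k_6) = 0x144

0x144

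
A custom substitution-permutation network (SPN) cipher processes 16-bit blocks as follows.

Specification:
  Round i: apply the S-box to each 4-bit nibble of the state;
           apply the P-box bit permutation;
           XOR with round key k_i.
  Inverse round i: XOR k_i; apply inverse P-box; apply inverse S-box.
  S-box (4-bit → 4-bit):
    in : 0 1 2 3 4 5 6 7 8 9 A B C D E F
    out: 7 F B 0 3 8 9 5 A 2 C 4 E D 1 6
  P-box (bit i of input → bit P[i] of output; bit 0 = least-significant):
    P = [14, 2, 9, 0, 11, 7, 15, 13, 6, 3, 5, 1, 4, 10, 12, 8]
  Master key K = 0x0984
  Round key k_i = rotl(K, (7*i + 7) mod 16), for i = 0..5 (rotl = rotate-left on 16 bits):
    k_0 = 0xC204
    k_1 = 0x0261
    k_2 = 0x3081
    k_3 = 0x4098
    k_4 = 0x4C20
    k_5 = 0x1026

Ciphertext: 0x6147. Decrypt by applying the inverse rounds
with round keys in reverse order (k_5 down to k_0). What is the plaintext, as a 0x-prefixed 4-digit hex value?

s_0 = ciphertext = 0x6147
s_1 = InvRound(s_0, k_5) = 0xA756
s_2 = InvRound(s_1, k_4) = 0x6DD0
s_3 = InvRound(s_2, k_3) = 0x8463
s_4 = InvRound(s_3, k_2) = 0xFDC3
s_5 = InvRound(s_4, k_1) = 0xCA17
s_6 = InvRound(s_5, k_0) = 0xE5E5

0xE5E5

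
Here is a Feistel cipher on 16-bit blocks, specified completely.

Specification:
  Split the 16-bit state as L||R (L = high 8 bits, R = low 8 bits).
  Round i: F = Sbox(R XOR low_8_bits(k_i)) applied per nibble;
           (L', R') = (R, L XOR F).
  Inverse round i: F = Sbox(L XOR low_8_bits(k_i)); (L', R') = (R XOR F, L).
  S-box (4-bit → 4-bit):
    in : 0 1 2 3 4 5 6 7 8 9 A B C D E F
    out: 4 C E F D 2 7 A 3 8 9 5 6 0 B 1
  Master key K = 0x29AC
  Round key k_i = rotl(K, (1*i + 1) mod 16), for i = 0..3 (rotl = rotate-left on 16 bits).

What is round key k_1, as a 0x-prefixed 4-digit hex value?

0xA6B0

K = 0x29AC
k_0 = rotl(K, (1*0+1) mod 16) = rotl(K, 1) = 0x5358
k_1 = rotl(K, (1*1+1) mod 16) = rotl(K, 2) = 0xA6B0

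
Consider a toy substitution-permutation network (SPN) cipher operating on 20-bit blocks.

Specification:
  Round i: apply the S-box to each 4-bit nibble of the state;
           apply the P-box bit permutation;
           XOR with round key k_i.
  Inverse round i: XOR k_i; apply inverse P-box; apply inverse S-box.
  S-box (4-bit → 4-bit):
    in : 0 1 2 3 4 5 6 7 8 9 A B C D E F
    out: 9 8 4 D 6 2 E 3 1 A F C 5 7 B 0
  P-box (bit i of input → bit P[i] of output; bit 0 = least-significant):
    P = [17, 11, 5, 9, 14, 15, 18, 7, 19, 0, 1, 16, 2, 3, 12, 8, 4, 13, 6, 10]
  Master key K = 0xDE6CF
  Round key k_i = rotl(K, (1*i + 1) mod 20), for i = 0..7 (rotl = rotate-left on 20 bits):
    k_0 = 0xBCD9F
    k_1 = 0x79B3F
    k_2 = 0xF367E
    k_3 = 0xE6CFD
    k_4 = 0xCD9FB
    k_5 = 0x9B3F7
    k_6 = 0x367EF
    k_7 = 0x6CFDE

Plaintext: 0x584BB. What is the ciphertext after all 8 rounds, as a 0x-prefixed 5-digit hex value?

0x3EDDE

s_0 = plaintext = 0x584BB
s_1 = Round(s_0, k_0) = 0xFEF38
s_2 = Round(s_1, k_1) = 0x1DAB3
s_3 = Round(s_2, k_2) = 0x020D1
s_4 = Round(s_3, k_3) = 0x3BAED
s_5 = Round(s_4, k_4) = 0x70408
s_6 = Round(s_5, k_5) = 0xBD260
s_7 = Round(s_6, k_6) = 0x5F121
s_8 = Round(s_7, k_7) = 0x3EDDE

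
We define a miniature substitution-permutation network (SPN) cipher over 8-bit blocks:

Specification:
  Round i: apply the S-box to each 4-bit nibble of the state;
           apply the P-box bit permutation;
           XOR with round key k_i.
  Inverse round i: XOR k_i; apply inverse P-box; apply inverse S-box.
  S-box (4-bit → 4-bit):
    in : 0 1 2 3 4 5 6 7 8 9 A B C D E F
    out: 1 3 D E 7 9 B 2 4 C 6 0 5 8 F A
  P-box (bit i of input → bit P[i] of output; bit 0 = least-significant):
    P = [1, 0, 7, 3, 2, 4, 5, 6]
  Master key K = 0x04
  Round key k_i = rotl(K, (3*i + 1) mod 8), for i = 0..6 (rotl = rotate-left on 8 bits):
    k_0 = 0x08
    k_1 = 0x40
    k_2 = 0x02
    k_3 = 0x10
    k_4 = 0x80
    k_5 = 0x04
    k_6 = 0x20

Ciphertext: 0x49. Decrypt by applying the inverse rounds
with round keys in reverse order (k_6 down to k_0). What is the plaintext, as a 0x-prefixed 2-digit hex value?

0x06

s_0 = ciphertext = 0x49
s_1 = InvRound(s_0, k_6) = 0x9F
s_2 = InvRound(s_1, k_5) = 0x7E
s_3 = InvRound(s_2, k_4) = 0xE2
s_4 = InvRound(s_3, k_3) = 0x3C
s_5 = InvRound(s_4, k_2) = 0x45
s_6 = InvRound(s_5, k_1) = 0x07
s_7 = InvRound(s_6, k_0) = 0x06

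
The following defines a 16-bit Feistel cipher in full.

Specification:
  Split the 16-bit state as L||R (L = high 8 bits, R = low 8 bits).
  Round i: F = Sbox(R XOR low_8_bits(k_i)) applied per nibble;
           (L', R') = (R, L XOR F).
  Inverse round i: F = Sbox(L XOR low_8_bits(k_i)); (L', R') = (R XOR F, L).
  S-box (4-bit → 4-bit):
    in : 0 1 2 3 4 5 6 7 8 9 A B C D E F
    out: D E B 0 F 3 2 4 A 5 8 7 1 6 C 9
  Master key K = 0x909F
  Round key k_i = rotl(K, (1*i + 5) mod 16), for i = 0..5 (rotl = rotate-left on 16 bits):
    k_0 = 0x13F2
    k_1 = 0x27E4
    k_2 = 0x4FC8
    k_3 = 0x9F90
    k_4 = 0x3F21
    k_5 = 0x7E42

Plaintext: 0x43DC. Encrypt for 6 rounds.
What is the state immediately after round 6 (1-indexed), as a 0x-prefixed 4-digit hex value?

0xCF04

s_0 = plaintext = 0x43DC
s_1 = Round(s_0, k_0) = 0xDCFF
s_2 = Round(s_1, k_1) = 0xFF3B
s_3 = Round(s_2, k_2) = 0x3B6F
s_4 = Round(s_3, k_3) = 0x6FA2
s_5 = Round(s_4, k_4) = 0xA2CF
s_6 = Round(s_5, k_5) = 0xCF04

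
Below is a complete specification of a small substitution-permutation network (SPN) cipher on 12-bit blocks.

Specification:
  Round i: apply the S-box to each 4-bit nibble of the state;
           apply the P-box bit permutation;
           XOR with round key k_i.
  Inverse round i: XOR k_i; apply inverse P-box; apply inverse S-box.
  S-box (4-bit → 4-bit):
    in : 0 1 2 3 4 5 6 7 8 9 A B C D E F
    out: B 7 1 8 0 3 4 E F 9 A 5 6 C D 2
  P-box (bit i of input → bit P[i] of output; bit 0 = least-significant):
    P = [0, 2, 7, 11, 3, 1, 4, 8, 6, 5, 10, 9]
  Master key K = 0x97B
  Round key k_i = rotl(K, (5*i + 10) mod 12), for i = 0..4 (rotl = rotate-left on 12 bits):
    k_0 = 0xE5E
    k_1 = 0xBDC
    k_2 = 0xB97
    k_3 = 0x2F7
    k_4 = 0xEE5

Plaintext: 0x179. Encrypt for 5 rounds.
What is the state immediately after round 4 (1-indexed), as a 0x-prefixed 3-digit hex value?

s_0 = plaintext = 0x179
s_1 = Round(s_0, k_0) = 0x32D
s_2 = Round(s_1, k_1) = 0x154
s_3 = Round(s_2, k_2) = 0xFFD
s_4 = Round(s_3, k_3) = 0xA55
s_5 = Round(s_4, k_4) = 0xCCA

0xA55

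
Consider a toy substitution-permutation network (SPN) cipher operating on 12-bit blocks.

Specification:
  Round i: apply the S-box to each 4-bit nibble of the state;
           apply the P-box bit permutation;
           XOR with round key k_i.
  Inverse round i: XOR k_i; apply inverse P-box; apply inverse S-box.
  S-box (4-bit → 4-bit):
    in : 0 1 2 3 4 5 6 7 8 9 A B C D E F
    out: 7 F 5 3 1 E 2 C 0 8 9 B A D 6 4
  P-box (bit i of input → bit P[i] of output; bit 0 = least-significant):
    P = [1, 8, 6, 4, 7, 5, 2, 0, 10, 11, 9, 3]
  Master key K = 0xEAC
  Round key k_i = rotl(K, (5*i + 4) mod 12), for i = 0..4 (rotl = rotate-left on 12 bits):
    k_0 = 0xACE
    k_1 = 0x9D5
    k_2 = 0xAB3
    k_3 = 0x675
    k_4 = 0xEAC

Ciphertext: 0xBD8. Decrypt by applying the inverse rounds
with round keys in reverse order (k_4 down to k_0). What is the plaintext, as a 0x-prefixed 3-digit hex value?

0x44E

s_0 = ciphertext = 0xBD8
s_1 = InvRound(s_0, k_4) = 0x4E5
s_2 = InvRound(s_1, k_3) = 0xF49
s_3 = InvRound(s_2, k_2) = 0xA31
s_4 = InvRound(s_3, k_1) = 0xF0E
s_5 = InvRound(s_4, k_0) = 0x44E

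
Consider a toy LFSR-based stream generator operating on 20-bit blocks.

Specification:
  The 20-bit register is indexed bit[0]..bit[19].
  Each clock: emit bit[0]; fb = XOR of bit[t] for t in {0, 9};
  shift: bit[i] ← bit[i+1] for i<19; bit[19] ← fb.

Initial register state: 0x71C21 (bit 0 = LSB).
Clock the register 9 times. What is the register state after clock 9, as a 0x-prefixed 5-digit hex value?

0xD7B8E

reg_0 = 0x71C21
clock 1: out=1, reg = 0xB8E10
clock 2: out=0, reg = 0xDC708
clock 3: out=0, reg = 0xEE384
clock 4: out=0, reg = 0xF71C2
clock 5: out=0, reg = 0x7B8E1
clock 6: out=1, reg = 0xBDC70
clock 7: out=0, reg = 0x5EE38
clock 8: out=0, reg = 0xAF71C
clock 9: out=0, reg = 0xD7B8E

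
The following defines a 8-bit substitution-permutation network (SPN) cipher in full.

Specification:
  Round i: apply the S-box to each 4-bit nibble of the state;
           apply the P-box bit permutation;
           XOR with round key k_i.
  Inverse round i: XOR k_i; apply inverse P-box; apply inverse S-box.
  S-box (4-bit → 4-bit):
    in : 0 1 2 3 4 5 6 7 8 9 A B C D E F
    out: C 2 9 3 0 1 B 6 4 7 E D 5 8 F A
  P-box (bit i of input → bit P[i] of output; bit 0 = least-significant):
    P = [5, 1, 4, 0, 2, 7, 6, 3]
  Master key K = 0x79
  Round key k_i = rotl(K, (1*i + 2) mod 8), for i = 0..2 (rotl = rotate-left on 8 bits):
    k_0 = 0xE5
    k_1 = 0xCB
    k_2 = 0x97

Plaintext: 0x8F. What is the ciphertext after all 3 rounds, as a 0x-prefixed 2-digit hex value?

s_0 = plaintext = 0x8F
s_1 = Round(s_0, k_0) = 0xA6
s_2 = Round(s_1, k_1) = 0x20
s_3 = Round(s_2, k_2) = 0x8A

0x8A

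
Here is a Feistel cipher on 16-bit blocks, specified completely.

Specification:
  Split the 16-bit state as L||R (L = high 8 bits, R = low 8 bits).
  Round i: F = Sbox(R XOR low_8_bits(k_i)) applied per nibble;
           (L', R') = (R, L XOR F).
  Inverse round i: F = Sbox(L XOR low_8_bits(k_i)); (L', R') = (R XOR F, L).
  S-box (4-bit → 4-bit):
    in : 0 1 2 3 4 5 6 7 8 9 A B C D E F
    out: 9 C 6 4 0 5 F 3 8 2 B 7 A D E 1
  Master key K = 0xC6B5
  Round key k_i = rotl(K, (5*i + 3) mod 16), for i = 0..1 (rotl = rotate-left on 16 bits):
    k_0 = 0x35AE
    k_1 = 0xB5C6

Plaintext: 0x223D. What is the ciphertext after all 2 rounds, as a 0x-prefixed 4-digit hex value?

s_0 = plaintext = 0x223D
s_1 = Round(s_0, k_0) = 0x3D06
s_2 = Round(s_1, k_1) = 0x0694

0x0694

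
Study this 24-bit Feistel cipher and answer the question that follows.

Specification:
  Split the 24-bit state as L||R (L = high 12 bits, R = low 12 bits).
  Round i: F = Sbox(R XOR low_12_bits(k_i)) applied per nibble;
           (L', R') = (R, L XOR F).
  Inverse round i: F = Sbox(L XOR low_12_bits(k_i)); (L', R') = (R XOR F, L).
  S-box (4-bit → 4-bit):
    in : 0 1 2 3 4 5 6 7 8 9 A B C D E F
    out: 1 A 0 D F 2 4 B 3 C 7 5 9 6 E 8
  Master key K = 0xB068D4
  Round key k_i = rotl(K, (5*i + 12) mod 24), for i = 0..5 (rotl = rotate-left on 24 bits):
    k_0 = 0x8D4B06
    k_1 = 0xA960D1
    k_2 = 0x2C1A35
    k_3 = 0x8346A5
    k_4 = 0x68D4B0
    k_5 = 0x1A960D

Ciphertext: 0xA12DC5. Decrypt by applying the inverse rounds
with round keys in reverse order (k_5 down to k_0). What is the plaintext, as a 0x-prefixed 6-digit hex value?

s_0 = ciphertext = 0xA12DC5
s_1 = InvRound(s_0, k_5) = 0x46DA12
s_2 = InvRound(s_1, k_4) = 0xB7446D
s_3 = InvRound(s_2, k_3) = 0x207B74
s_4 = InvRound(s_3, k_2) = 0x8A4207
s_5 = InvRound(s_4, k_1) = 0x1B58A4
s_6 = InvRound(s_5, k_0) = 0xFF91B5

0xFF91B5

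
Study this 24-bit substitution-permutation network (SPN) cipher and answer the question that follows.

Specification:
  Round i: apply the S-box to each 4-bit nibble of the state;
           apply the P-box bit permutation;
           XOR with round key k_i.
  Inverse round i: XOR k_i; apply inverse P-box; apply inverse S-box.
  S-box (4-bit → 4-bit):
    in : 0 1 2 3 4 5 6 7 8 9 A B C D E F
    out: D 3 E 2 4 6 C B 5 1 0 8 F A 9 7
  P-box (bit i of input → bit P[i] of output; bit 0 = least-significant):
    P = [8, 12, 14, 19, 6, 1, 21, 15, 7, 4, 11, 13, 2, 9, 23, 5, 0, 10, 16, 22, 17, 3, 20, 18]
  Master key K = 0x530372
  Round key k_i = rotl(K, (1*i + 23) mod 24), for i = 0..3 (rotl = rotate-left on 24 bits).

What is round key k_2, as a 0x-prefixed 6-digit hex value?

0xA606E4

K = 0x530372
k_0 = rotl(K, (1*0+23) mod 24) = rotl(K, 23) = 0x2981B9
k_1 = rotl(K, (1*1+23) mod 24) = rotl(K, 0) = 0x530372
k_2 = rotl(K, (1*2+23) mod 24) = rotl(K, 1) = 0xA606E4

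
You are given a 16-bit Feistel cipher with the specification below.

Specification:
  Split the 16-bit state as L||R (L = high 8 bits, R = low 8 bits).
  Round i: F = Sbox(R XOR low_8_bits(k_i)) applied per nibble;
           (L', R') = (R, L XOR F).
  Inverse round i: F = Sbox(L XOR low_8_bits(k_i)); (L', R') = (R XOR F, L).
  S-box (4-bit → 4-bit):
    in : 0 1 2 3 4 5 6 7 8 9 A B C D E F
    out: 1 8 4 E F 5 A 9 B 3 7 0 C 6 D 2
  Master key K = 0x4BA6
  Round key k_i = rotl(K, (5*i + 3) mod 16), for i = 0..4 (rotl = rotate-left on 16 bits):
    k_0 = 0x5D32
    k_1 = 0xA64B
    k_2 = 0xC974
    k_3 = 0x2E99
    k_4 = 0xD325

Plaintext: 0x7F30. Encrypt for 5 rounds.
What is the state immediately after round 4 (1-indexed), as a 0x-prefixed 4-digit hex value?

s_0 = plaintext = 0x7F30
s_1 = Round(s_0, k_0) = 0x306B
s_2 = Round(s_1, k_1) = 0x6B71
s_3 = Round(s_2, k_2) = 0x717E
s_4 = Round(s_3, k_3) = 0x7EA8
s_5 = Round(s_4, k_4) = 0xA8C8

0x7EA8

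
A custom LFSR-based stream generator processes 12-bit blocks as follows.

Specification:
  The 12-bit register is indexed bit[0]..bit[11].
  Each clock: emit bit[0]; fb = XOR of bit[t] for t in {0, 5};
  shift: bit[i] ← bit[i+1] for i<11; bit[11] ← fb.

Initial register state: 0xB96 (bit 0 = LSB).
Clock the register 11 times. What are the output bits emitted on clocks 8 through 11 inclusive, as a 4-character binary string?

1110

reg_0 = 0xB96
clock 1: out=0, reg = 0x5CB
clock 2: out=1, reg = 0xAE5
clock 3: out=1, reg = 0x572
clock 4: out=0, reg = 0xAB9
clock 5: out=1, reg = 0x55C
clock 6: out=0, reg = 0x2AE
clock 7: out=0, reg = 0x957
clock 8: out=1, reg = 0xCAB
clock 9: out=1, reg = 0x655
clock 10: out=1, reg = 0xB2A
clock 11: out=0, reg = 0xD95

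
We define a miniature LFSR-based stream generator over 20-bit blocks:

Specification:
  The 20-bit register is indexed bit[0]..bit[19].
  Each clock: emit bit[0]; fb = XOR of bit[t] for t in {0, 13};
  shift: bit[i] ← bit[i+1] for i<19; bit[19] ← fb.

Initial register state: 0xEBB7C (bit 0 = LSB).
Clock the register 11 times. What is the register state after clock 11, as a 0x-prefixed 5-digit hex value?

reg_0 = 0xEBB7C
clock 1: out=0, reg = 0xF5DBE
clock 2: out=0, reg = 0x7AEDF
clock 3: out=1, reg = 0x3D76F
clock 4: out=1, reg = 0x9EBB7
clock 5: out=1, reg = 0x4F5DB
clock 6: out=1, reg = 0x27AED
clock 7: out=1, reg = 0x13D76
clock 8: out=0, reg = 0x89EBB
clock 9: out=1, reg = 0xC4F5D
clock 10: out=1, reg = 0xE27AE
clock 11: out=0, reg = 0xF13D7

0xF13D7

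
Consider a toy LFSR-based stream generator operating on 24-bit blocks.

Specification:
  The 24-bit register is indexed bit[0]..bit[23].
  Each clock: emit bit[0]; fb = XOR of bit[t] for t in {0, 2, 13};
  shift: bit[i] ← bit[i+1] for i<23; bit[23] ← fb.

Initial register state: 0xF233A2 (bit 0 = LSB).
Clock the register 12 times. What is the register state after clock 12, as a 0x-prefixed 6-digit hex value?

reg_0 = 0xF233A2
clock 1: out=0, reg = 0xF919D1
clock 2: out=1, reg = 0xFC8CE8
clock 3: out=0, reg = 0x7E4674
clock 4: out=0, reg = 0xBF233A
clock 5: out=0, reg = 0xDF919D
clock 6: out=1, reg = 0x6FC8CE
clock 7: out=0, reg = 0xB7E467
clock 8: out=1, reg = 0xDBF233
clock 9: out=1, reg = 0x6DF919
clock 10: out=1, reg = 0x36FC8C
clock 11: out=0, reg = 0x1B7E46
clock 12: out=0, reg = 0x0DBF23

0x0DBF23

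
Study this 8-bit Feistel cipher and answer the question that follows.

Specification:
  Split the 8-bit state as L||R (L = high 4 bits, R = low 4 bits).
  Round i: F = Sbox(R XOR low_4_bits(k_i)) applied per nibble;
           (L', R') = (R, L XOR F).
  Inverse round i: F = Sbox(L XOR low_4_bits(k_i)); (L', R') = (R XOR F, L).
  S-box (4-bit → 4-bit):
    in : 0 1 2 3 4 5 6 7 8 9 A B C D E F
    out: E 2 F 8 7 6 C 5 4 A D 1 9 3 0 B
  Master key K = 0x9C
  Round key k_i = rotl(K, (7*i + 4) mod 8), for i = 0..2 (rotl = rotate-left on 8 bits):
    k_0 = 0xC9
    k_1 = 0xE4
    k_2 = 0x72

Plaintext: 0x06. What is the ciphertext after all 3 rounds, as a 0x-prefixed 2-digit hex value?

0xD0

s_0 = plaintext = 0x06
s_1 = Round(s_0, k_0) = 0x6B
s_2 = Round(s_1, k_1) = 0xBD
s_3 = Round(s_2, k_2) = 0xD0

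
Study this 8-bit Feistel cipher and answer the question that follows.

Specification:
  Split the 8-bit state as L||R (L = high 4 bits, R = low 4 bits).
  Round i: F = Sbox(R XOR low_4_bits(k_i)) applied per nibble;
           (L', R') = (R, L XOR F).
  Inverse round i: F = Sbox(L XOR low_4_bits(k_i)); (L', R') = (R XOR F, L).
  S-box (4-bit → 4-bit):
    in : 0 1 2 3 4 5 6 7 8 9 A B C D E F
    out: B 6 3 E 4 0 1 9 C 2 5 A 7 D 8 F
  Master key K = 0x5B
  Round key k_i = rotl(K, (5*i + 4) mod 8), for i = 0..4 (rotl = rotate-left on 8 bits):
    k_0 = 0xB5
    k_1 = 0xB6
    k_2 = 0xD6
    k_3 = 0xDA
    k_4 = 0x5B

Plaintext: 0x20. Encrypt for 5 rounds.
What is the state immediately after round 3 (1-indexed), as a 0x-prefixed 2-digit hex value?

s_0 = plaintext = 0x20
s_1 = Round(s_0, k_0) = 0x02
s_2 = Round(s_1, k_1) = 0x24
s_3 = Round(s_2, k_2) = 0x41
s_4 = Round(s_3, k_3) = 0x1E
s_5 = Round(s_4, k_4) = 0xE1

0x41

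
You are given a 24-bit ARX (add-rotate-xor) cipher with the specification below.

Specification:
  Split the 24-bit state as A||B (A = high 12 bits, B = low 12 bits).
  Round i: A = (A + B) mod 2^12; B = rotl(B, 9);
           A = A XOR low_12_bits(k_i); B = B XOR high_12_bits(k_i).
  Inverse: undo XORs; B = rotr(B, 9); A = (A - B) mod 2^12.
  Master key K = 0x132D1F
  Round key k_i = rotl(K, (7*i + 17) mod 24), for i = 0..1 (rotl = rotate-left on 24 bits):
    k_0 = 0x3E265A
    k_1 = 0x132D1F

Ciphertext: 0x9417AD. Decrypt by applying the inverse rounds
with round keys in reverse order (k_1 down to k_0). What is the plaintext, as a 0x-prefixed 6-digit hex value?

0x06E8CB

s_0 = ciphertext = 0x9417AD
s_1 = InvRound(s_0, k_1) = 0xF634FB
s_2 = InvRound(s_1, k_0) = 0x06E8CB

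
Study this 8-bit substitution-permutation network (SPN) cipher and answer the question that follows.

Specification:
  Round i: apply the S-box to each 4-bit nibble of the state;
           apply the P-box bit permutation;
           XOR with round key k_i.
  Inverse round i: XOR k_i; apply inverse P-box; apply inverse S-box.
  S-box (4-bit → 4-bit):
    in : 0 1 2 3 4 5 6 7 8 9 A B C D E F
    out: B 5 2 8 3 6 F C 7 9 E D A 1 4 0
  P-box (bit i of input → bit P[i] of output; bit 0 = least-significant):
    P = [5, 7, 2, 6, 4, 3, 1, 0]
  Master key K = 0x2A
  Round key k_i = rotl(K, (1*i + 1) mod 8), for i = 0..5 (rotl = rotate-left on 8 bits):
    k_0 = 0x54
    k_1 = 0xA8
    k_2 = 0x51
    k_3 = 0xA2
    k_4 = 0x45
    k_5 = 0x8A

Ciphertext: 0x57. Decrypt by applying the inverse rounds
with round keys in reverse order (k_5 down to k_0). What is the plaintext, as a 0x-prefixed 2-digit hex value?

0xAD

s_0 = ciphertext = 0x57
s_1 = InvRound(s_0, k_5) = 0x0A
s_2 = InvRound(s_1, k_4) = 0xA7
s_3 = InvRound(s_2, k_3) = 0x3E
s_4 = InvRound(s_3, k_2) = 0xAB
s_5 = InvRound(s_4, k_1) = 0x7F
s_6 = InvRound(s_5, k_0) = 0xAD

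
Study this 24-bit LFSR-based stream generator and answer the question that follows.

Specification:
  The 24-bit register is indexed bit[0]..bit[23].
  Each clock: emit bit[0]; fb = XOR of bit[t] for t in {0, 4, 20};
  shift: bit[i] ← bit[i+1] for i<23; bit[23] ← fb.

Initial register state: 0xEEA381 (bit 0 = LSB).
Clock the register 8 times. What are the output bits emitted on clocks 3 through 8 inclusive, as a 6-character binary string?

reg_0 = 0xEEA381
clock 1: out=1, reg = 0xF751C0
clock 2: out=0, reg = 0xFBA8E0
clock 3: out=0, reg = 0xFDD470
clock 4: out=0, reg = 0x7EEA38
clock 5: out=0, reg = 0x3F751C
clock 6: out=0, reg = 0x1FBA8E
clock 7: out=0, reg = 0x8FDD47
clock 8: out=1, reg = 0xC7EEA3

000001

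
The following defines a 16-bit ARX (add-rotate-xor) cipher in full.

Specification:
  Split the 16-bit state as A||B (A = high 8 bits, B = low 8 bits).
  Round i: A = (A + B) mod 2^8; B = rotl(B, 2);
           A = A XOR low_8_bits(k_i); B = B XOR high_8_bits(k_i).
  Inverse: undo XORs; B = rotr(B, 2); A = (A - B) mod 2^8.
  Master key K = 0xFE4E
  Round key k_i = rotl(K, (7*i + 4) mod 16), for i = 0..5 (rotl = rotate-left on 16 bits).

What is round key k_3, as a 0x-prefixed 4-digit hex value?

0x9DFC

K = 0xFE4E
k_0 = rotl(K, (7*0+4) mod 16) = rotl(K, 4) = 0xE4EF
k_1 = rotl(K, (7*1+4) mod 16) = rotl(K, 11) = 0x77F2
k_2 = rotl(K, (7*2+4) mod 16) = rotl(K, 2) = 0xF93B
k_3 = rotl(K, (7*3+4) mod 16) = rotl(K, 9) = 0x9DFC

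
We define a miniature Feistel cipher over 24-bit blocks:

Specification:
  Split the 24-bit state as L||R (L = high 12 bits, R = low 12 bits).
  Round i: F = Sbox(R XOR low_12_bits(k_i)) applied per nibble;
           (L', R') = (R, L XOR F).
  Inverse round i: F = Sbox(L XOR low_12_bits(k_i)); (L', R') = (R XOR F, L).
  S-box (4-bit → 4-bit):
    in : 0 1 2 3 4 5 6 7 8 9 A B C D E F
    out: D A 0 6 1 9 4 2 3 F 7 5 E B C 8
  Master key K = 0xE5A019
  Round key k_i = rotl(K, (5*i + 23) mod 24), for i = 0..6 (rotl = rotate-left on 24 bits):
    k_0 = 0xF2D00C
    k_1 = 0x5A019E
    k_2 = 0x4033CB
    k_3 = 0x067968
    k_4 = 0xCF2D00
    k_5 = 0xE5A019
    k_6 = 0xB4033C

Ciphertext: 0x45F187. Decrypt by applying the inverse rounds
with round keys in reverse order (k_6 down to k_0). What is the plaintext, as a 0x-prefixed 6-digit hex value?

s_0 = ciphertext = 0x45F187
s_1 = InvRound(s_0, k_6) = 0x3C145F
s_2 = InvRound(s_1, k_5) = 0x2EC3C1
s_3 = InvRound(s_2, k_4) = 0xB0F2EC
s_4 = InvRound(s_3, k_3) = 0x2AEB0F
s_5 = InvRound(s_4, k_2) = 0x1462AE
s_6 = InvRound(s_5, k_1) = 0xF1D146
s_7 = InvRound(s_6, k_0) = 0x9ECF1D

0x9ECF1D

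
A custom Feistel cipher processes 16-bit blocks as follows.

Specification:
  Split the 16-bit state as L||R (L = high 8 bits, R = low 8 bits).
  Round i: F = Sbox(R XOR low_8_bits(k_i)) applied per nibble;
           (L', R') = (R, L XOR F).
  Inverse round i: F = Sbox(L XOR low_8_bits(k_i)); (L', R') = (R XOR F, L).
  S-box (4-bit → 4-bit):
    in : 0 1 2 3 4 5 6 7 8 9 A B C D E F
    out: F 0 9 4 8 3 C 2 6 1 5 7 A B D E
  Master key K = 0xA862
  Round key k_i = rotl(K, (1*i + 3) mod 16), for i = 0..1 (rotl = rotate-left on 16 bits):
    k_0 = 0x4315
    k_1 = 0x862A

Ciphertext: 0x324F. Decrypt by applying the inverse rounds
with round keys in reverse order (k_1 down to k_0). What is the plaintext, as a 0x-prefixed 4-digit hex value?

s_0 = ciphertext = 0x324F
s_1 = InvRound(s_0, k_1) = 0x4932
s_2 = InvRound(s_1, k_0) = 0x0849

0x0849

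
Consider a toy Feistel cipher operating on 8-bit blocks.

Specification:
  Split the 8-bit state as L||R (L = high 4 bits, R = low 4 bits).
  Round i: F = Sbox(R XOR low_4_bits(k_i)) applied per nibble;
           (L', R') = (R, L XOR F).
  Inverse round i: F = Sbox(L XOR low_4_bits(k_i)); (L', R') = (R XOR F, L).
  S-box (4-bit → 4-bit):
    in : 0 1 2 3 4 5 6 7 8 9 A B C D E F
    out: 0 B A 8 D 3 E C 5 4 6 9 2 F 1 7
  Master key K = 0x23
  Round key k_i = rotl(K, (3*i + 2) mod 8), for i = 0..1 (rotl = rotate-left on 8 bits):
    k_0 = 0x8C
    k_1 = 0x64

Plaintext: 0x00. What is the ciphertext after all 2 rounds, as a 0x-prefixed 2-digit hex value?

s_0 = plaintext = 0x00
s_1 = Round(s_0, k_0) = 0x02
s_2 = Round(s_1, k_1) = 0x2E

0x2E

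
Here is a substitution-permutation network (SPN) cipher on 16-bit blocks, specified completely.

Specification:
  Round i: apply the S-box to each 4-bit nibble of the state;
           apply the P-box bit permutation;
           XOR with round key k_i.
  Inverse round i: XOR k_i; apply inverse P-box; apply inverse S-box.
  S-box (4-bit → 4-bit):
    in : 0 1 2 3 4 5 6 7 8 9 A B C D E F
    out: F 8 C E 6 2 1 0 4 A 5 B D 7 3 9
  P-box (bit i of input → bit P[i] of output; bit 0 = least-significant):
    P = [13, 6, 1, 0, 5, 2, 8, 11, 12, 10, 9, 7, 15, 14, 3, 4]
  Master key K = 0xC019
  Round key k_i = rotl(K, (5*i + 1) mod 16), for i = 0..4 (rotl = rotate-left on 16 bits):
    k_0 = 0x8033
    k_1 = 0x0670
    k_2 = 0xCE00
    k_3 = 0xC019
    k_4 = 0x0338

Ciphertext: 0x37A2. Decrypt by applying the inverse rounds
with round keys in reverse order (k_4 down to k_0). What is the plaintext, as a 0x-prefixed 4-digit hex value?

0x04F9

s_0 = ciphertext = 0x37A2
s_1 = InvRound(s_0, k_4) = 0x2B7A
s_2 = InvRound(s_1, k_3) = 0xE8C0
s_3 = InvRound(s_2, k_2) = 0x737E
s_4 = InvRound(s_3, k_1) = 0x4E4A
s_5 = InvRound(s_4, k_0) = 0x04F9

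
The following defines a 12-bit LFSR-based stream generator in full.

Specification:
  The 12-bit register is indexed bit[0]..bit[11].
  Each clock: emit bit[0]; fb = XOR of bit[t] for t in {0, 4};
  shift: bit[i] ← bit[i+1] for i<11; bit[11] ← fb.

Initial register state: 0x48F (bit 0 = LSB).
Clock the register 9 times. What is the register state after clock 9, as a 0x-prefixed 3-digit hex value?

0xE3A

reg_0 = 0x48F
clock 1: out=1, reg = 0xA47
clock 2: out=1, reg = 0xD23
clock 3: out=1, reg = 0xE91
clock 4: out=1, reg = 0x748
clock 5: out=0, reg = 0x3A4
clock 6: out=0, reg = 0x1D2
clock 7: out=0, reg = 0x8E9
clock 8: out=1, reg = 0xC74
clock 9: out=0, reg = 0xE3A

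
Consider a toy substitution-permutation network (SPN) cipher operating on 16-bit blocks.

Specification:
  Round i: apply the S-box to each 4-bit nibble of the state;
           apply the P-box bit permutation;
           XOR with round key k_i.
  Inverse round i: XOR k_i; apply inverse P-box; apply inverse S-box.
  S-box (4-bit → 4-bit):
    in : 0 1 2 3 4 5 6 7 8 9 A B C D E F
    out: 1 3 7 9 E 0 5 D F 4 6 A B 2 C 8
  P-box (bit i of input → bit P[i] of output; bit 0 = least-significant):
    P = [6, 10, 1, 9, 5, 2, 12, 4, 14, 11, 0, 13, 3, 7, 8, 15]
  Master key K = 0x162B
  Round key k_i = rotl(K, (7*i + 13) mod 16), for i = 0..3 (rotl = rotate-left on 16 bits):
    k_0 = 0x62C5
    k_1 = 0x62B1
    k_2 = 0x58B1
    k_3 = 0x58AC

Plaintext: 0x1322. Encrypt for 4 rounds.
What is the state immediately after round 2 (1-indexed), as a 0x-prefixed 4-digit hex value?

s_0 = plaintext = 0x1322
s_1 = Round(s_0, k_0) = 0x162B
s_2 = Round(s_1, k_1) = 0x341C
s_3 = Round(s_2, k_2) = 0xF6DC
s_4 = Round(s_3, k_3) = 0x9EE9

0x341C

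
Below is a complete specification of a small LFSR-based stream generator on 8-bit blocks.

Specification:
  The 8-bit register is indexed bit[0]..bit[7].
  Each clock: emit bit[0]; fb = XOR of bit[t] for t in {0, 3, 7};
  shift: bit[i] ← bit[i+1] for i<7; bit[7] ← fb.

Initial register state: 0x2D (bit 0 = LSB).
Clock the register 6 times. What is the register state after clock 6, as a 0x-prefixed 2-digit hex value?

reg_0 = 0x2D
clock 1: out=1, reg = 0x16
clock 2: out=0, reg = 0x0B
clock 3: out=1, reg = 0x05
clock 4: out=1, reg = 0x82
clock 5: out=0, reg = 0xC1
clock 6: out=1, reg = 0x60

0x60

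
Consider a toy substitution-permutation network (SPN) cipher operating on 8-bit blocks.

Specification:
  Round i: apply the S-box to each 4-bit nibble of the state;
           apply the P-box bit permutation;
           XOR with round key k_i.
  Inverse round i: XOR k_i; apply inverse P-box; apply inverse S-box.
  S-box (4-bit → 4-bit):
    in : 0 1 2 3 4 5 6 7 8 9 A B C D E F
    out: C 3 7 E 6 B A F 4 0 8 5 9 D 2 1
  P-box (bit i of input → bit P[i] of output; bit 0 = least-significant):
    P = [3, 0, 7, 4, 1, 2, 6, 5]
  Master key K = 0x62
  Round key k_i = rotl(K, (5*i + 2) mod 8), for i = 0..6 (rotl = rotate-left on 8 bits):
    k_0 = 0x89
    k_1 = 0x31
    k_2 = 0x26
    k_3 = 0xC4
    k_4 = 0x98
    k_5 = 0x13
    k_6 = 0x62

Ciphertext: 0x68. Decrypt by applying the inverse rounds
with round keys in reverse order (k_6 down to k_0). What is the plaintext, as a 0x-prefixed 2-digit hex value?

0x00

s_0 = ciphertext = 0x68
s_1 = InvRound(s_0, k_6) = 0xFF
s_2 = InvRound(s_1, k_5) = 0x3B
s_3 = InvRound(s_2, k_4) = 0xC4
s_4 = InvRound(s_3, k_3) = 0x99
s_5 = InvRound(s_4, k_2) = 0x57
s_6 = InvRound(s_5, k_1) = 0x79
s_7 = InvRound(s_6, k_0) = 0x00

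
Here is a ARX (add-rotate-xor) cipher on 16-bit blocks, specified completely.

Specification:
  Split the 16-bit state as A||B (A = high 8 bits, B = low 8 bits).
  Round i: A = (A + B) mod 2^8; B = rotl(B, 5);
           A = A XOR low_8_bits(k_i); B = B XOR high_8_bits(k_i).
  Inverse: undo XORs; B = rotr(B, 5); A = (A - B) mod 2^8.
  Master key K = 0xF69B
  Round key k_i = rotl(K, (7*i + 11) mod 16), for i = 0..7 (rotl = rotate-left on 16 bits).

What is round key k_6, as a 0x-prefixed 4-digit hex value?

K = 0xF69B
k_0 = rotl(K, (7*0+11) mod 16) = rotl(K, 11) = 0xDFB4
k_1 = rotl(K, (7*1+11) mod 16) = rotl(K, 2) = 0xDA6F
k_2 = rotl(K, (7*2+11) mod 16) = rotl(K, 9) = 0x37ED
k_3 = rotl(K, (7*3+11) mod 16) = rotl(K, 0) = 0xF69B
k_4 = rotl(K, (7*4+11) mod 16) = rotl(K, 7) = 0x4DFB
k_5 = rotl(K, (7*5+11) mod 16) = rotl(K, 14) = 0xFDA6
k_6 = rotl(K, (7*6+11) mod 16) = rotl(K, 5) = 0xD37E

0xD37E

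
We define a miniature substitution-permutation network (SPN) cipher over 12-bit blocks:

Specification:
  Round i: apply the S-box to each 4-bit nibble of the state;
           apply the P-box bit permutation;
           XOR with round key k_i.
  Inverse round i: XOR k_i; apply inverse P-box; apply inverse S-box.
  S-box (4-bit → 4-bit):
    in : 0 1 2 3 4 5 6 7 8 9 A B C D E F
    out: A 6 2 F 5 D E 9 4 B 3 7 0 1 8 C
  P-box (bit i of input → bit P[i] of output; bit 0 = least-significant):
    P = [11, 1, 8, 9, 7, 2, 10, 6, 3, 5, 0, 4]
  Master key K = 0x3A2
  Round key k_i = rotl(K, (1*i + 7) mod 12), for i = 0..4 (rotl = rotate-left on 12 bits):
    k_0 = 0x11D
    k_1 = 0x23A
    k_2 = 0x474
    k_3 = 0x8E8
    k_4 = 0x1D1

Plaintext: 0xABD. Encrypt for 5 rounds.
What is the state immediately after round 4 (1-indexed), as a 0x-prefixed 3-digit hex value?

0x990

s_0 = plaintext = 0xABD
s_1 = Round(s_0, k_0) = 0xDB1
s_2 = Round(s_1, k_1) = 0x7B4
s_3 = Round(s_2, k_2) = 0x9E8
s_4 = Round(s_3, k_3) = 0x990
s_5 = Round(s_4, k_4) = 0x32F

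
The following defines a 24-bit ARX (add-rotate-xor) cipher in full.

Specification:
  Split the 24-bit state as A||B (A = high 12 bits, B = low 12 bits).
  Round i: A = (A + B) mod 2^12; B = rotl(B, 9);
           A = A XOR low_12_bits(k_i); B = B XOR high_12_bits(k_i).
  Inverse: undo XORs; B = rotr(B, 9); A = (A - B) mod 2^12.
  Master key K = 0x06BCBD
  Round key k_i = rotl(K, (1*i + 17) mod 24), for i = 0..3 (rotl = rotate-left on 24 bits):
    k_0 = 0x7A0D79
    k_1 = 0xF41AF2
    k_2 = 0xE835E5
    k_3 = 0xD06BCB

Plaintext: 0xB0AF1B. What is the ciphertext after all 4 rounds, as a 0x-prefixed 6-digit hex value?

s_0 = plaintext = 0xB0AF1B
s_1 = Round(s_0, k_0) = 0x75C043
s_2 = Round(s_1, k_1) = 0xD6D949
s_3 = Round(s_2, k_2) = 0x353DAA
s_4 = Round(s_3, k_3) = 0xB368B3

0xB368B3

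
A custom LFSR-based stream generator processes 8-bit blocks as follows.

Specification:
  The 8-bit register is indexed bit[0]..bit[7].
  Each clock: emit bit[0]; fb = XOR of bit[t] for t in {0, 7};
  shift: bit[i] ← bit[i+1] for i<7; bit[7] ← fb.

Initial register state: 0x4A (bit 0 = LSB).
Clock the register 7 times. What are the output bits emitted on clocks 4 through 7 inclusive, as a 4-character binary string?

reg_0 = 0x4A
clock 1: out=0, reg = 0x25
clock 2: out=1, reg = 0x92
clock 3: out=0, reg = 0xC9
clock 4: out=1, reg = 0x64
clock 5: out=0, reg = 0x32
clock 6: out=0, reg = 0x19
clock 7: out=1, reg = 0x8C

1001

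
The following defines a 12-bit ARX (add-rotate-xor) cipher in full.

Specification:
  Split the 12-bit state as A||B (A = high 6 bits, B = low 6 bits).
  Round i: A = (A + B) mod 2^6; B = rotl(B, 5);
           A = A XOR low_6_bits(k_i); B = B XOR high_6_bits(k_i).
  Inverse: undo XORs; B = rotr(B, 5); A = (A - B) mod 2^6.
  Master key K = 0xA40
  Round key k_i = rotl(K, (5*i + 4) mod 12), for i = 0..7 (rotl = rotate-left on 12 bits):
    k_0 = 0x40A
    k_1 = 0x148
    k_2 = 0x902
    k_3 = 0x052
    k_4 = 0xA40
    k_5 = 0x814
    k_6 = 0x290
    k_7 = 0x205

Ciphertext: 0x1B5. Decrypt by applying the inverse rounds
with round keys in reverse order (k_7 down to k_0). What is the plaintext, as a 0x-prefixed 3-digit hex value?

s_0 = ciphertext = 0x1B5
s_1 = InvRound(s_0, k_7) = 0x23B
s_2 = InvRound(s_1, k_6) = 0xD63
s_3 = InvRound(s_2, k_5) = 0x6C6
s_4 = InvRound(s_3, k_4) = 0xF1F
s_5 = InvRound(s_4, k_3) = 0xCBC
s_6 = InvRound(s_5, k_2) = 0x030
s_7 = InvRound(s_6, k_1) = 0x76B
s_8 = InvRound(s_7, k_0) = 0x837

0x837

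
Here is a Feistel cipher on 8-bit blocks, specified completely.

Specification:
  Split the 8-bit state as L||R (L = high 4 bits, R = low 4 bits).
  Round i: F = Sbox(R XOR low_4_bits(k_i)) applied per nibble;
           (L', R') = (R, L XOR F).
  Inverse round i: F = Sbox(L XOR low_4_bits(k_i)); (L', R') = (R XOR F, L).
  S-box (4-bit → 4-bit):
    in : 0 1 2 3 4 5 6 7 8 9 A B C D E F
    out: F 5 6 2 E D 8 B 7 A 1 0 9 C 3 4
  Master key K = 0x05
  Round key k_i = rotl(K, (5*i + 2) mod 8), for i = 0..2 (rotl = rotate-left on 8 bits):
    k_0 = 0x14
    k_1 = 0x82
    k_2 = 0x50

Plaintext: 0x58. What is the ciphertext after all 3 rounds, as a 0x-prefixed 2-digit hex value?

0xBC

s_0 = plaintext = 0x58
s_1 = Round(s_0, k_0) = 0x8C
s_2 = Round(s_1, k_1) = 0xCB
s_3 = Round(s_2, k_2) = 0xBC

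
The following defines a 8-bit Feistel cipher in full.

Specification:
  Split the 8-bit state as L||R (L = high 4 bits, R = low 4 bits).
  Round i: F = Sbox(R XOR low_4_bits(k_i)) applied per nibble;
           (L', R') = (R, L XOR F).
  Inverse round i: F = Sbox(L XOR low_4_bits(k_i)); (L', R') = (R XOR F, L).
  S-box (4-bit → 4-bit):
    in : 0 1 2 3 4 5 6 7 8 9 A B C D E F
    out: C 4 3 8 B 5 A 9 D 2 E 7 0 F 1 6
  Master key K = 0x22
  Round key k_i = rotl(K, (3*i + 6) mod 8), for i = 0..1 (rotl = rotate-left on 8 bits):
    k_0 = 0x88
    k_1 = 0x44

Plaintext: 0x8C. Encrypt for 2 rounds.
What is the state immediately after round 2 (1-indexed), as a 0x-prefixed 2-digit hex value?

0x35

s_0 = plaintext = 0x8C
s_1 = Round(s_0, k_0) = 0xC3
s_2 = Round(s_1, k_1) = 0x35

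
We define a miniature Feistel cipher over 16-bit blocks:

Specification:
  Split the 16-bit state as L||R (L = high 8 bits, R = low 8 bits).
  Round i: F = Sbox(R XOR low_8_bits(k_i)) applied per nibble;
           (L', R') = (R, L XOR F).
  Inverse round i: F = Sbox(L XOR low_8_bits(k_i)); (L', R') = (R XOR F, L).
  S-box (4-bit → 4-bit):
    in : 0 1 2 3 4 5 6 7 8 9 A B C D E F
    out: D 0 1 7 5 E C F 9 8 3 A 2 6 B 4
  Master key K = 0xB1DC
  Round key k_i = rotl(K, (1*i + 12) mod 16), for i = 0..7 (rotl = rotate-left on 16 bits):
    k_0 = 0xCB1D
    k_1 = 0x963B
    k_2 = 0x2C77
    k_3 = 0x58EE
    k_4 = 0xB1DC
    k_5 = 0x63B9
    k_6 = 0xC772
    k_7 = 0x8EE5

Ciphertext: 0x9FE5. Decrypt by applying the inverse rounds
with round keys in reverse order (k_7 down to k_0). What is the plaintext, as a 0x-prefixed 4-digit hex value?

0x4629

s_0 = ciphertext = 0x9FE5
s_1 = InvRound(s_0, k_7) = 0x169F
s_2 = InvRound(s_1, k_6) = 0x5A16
s_3 = InvRound(s_2, k_5) = 0xA15A
s_4 = InvRound(s_3, k_4) = 0xACA1
s_5 = InvRound(s_4, k_3) = 0xF0AC
s_6 = InvRound(s_5, k_2) = 0x33F0
s_7 = InvRound(s_6, k_1) = 0x2933
s_8 = InvRound(s_7, k_0) = 0x4629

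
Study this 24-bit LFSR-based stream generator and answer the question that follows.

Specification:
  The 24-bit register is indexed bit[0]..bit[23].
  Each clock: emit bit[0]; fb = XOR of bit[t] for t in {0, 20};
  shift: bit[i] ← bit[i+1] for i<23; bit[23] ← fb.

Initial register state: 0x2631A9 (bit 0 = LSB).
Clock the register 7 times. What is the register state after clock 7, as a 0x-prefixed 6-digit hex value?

0x364C63

reg_0 = 0x2631A9
clock 1: out=1, reg = 0x9318D4
clock 2: out=0, reg = 0xC98C6A
clock 3: out=0, reg = 0x64C635
clock 4: out=1, reg = 0xB2631A
clock 5: out=0, reg = 0xD9318D
clock 6: out=1, reg = 0x6C98C6
clock 7: out=0, reg = 0x364C63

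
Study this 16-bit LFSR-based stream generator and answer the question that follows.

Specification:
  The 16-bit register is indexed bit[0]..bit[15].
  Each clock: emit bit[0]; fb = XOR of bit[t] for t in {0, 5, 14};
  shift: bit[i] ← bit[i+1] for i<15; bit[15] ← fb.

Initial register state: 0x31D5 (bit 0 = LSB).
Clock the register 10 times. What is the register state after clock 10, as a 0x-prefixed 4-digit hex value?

reg_0 = 0x31D5
clock 1: out=1, reg = 0x98EA
clock 2: out=0, reg = 0xCC75
clock 3: out=1, reg = 0xE63A
clock 4: out=0, reg = 0x731D
clock 5: out=1, reg = 0x398E
clock 6: out=0, reg = 0x1CC7
clock 7: out=1, reg = 0x8E63
clock 8: out=1, reg = 0x4731
clock 9: out=1, reg = 0xA398
clock 10: out=0, reg = 0x51CC

0x51CC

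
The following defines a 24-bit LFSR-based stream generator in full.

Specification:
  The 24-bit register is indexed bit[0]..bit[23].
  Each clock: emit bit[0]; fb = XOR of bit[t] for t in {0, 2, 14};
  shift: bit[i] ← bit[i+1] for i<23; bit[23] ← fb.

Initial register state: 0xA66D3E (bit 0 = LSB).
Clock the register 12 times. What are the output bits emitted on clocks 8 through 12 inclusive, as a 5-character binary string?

01011

reg_0 = 0xA66D3E
clock 1: out=0, reg = 0x53369F
clock 2: out=1, reg = 0x299B4F
clock 3: out=1, reg = 0x14CDA7
clock 4: out=1, reg = 0x8A66D3
clock 5: out=1, reg = 0x453369
clock 6: out=1, reg = 0xA299B4
clock 7: out=0, reg = 0xD14CDA
clock 8: out=0, reg = 0xE8A66D
clock 9: out=1, reg = 0x745336
clock 10: out=0, reg = 0x3A299B
clock 11: out=1, reg = 0x9D14CD
clock 12: out=1, reg = 0x4E8A66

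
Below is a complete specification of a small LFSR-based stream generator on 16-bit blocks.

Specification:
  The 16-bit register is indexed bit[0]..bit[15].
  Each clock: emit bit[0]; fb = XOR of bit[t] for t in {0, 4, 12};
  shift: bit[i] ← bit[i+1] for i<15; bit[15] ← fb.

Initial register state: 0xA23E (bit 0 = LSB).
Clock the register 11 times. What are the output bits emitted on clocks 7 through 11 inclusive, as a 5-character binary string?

reg_0 = 0xA23E
clock 1: out=0, reg = 0xD11F
clock 2: out=1, reg = 0xE88F
clock 3: out=1, reg = 0xF447
clock 4: out=1, reg = 0x7A23
clock 5: out=1, reg = 0x3D11
clock 6: out=1, reg = 0x9E88
clock 7: out=0, reg = 0xCF44
clock 8: out=0, reg = 0x67A2
clock 9: out=0, reg = 0x33D1
clock 10: out=1, reg = 0x99E8
clock 11: out=0, reg = 0xCCF4

00010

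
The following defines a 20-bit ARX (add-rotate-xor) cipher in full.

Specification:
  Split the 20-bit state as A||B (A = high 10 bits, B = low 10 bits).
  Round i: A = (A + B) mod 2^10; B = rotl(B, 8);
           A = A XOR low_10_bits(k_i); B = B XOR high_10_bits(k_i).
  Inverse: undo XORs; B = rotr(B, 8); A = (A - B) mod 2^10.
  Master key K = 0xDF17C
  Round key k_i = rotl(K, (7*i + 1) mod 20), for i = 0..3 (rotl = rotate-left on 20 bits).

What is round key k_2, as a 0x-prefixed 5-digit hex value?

K = 0xDF17C
k_0 = rotl(K, (7*0+1) mod 20) = rotl(K, 1) = 0xBE2F9
k_1 = rotl(K, (7*1+1) mod 20) = rotl(K, 8) = 0x17CDF
k_2 = rotl(K, (7*2+1) mod 20) = rotl(K, 15) = 0xE6F8B

0xE6F8B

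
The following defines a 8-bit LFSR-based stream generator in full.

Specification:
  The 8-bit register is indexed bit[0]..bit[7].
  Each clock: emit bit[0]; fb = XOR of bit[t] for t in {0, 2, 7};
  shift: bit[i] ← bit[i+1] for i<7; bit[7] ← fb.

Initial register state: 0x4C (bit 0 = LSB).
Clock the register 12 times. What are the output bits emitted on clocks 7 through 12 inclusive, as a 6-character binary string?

reg_0 = 0x4C
clock 1: out=0, reg = 0xA6
clock 2: out=0, reg = 0x53
clock 3: out=1, reg = 0xA9
clock 4: out=1, reg = 0x54
clock 5: out=0, reg = 0xAA
clock 6: out=0, reg = 0xD5
clock 7: out=1, reg = 0xEA
clock 8: out=0, reg = 0xF5
clock 9: out=1, reg = 0xFA
clock 10: out=0, reg = 0xFD
clock 11: out=1, reg = 0xFE
clock 12: out=0, reg = 0x7F

101010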